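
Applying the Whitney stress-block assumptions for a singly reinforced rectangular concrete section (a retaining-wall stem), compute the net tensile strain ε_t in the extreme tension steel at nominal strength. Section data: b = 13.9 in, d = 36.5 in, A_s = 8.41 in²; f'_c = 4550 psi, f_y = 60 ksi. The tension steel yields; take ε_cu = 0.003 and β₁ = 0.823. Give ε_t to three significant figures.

a = A_s f_y/(0.85 f'_c b) = 9.386 in.
β₁ = 0.823, so c = a/β₁ = 9.386/0.823 = 11.405 in.
From the linear strain diagram with ε_cu = 0.003: ε_t = 0.003 (d − c)/c = 0.003 × (36.5 − 11.405)/11.405 = 0.00660.
Since ε_t ≥ 0.005, the section is tension-controlled.

ε_t ≈ 0.00660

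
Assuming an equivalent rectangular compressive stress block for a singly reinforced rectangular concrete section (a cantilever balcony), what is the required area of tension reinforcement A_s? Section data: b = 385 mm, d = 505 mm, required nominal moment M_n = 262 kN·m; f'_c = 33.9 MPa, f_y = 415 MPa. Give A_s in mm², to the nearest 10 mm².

A_s ≈ 1310 mm²

With M_n = 0.85 f'_c a b (d − a/2), solve the quadratic for a:
a = d − √(d² − 2M_n/(0.85 f'_c b)) = 505 − √(505² − 2 × 262×10⁶/(0.85 × 33.9 × 385)) = 49.16 mm.
A_s = 0.85 f'_c a b / f_y = 0.85 × 33.9 × 49.16 × 385 / 415 = 1314.1 mm².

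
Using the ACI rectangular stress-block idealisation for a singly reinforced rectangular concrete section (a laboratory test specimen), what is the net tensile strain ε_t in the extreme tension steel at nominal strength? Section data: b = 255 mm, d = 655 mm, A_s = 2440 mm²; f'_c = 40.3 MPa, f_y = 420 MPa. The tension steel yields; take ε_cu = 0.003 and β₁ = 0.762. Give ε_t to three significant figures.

ε_t ≈ 0.00976

a = A_s f_y/(0.85 f'_c b) = 117.32 mm.
β₁ = 0.762, so c = a/β₁ = 117.32/0.762 = 153.96 mm.
From the linear strain diagram with ε_cu = 0.003: ε_t = 0.003 (d − c)/c = 0.003 × (655 − 153.96)/153.96 = 0.00976.
Since ε_t ≥ 0.005, the section is tension-controlled.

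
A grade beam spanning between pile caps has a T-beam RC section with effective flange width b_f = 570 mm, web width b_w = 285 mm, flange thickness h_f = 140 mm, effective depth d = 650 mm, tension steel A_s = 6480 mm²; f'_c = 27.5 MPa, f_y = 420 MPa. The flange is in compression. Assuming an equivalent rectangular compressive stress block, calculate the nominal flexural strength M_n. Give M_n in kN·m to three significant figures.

M_n ≈ 1460 kN·m

Tension: T = A_s f_y = 6480 × 420 = 2721600 N.
Try a within the flange: a = T/(0.85 f'_c b_f) = 2721600/(0.85 × 27.5 × 570) = 204.27 mm.
a = 204.27 > h_f = 140 mm: the block extends into the web. Split into flange-overhang and web parts.
C_f = 0.85 f'_c (b_f − b_w) h_f = 0.85 × 27.5 × (570 − 285) × 140 = 932663 N.
Remaining web compression depth: a_w = (T − C_f)/(0.85 f'_c b_w) = (2721600 − 932663)/(0.85 × 27.5 × 285) = 268.53 mm.
M_n = C_f(d − h_f/2) + (T − C_f)(d − a_w/2) = 932663 × (650 − 70) + 1788937 × (650 − 134.265) = 540.94 + 922.62 = 1463.56 × 10⁶ N·mm.
M_n = 1463.56 kN·m.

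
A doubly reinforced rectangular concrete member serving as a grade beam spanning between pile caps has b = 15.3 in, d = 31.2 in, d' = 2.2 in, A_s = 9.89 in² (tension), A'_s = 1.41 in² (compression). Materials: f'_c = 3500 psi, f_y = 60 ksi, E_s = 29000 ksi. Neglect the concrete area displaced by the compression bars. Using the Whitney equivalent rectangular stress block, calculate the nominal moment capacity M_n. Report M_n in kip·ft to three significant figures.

Assume both steels yield.
a = (A_s − A'_s) f_y/(0.85 f'_c b) = (9.89 − 1.41) × 60/(0.85 × 3.5 × 15.3) = 11.178 in.
c = a/β₁ = 11.178/0.85 = 13.151 in; ε'_s = 0.003(c − d')/c = 0.0025 ≥ ε_y = 0.0021, so the compression steel yields.
M_n = (A_s − A'_s) f_y (d − a/2) + A'_s f_y (d − d') = 508.8 × (31.2 − 5.589) + 84.6 × (31.2 − 2.2) = 13030.9 + 2453.4 = 15484.3 kip·in = 15484.3/12 = 1290.36 kip·ft.

M_n ≈ 1290 kip·ft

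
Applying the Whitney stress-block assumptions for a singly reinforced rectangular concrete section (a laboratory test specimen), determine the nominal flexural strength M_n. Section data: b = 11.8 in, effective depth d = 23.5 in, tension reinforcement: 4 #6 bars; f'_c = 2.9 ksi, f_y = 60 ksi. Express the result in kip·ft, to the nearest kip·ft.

M_n ≈ 191 kip·ft

A_s = 4 × 0.44 = 1.76 in².
T = A_s f_y = 1.76 × 60 = 105.6 kips.
a = T/(0.85 f'_c b) = 105.6/(0.85 × 2.9 × 11.8) = 3.630 in.
M_n = T(d − a/2) = 105.6 × (23.5 − 1.815) = 2289.9 kip·in = 2289.9/12 = 190.83 kip·ft.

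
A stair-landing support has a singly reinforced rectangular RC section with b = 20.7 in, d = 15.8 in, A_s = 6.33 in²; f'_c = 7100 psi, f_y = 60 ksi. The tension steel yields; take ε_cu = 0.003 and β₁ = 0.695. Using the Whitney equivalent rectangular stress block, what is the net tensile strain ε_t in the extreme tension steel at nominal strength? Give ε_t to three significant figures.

ε_t ≈ 0.00784

a = A_s f_y/(0.85 f'_c b) = 3.040 in.
β₁ = 0.695, so c = a/β₁ = 3.040/0.695 = 4.374 in.
From the linear strain diagram with ε_cu = 0.003: ε_t = 0.003 (d − c)/c = 0.003 × (15.8 − 4.374)/4.374 = 0.00784.
Since ε_t ≥ 0.005, the section is tension-controlled.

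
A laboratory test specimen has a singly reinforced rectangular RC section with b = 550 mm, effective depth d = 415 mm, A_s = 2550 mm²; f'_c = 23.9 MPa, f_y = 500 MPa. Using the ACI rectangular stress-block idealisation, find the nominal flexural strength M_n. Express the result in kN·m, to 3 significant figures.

T = A_s f_y = 2550 × 500 = 1275000 N = 1275 kN.
From C = T: a = T/(0.85 f'_c b) = 1275000/(0.85 × 23.9 × 550) = 114.11 mm.
M_n = T(d − a/2) = 1275 kN × (415 − 57.055) mm = 456.38 kN·m.

M_n ≈ 456 kN·m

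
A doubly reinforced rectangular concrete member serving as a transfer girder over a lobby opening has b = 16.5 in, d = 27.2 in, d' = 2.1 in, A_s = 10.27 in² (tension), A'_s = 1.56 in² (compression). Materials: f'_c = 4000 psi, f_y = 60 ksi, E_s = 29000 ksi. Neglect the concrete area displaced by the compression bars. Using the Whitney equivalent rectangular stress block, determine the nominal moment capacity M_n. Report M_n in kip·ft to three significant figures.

Assume both steels yield.
a = (A_s − A'_s) f_y/(0.85 f'_c b) = (10.27 − 1.56) × 60/(0.85 × 4 × 16.5) = 9.316 in.
c = a/β₁ = 9.316/0.85 = 10.960 in; ε'_s = 0.003(c − d')/c = 0.0024 ≥ ε_y = 0.0021, so the compression steel yields.
M_n = (A_s − A'_s) f_y (d − a/2) + A'_s f_y (d − d') = 522.6 × (27.2 − 4.658) + 93.6 × (27.2 − 2.1) = 11780.4 + 2349.4 = 14129.8 kip·in = 14129.8/12 = 1177.48 kip·ft.

M_n ≈ 1180 kip·ft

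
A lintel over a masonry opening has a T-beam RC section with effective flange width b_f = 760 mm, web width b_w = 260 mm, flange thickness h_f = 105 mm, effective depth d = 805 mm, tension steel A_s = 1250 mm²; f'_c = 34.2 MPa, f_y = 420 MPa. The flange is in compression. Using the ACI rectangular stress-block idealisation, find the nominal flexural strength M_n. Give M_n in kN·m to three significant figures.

Tension: T = A_s f_y = 1250 × 420 = 525000 N.
Try a within the flange: a = T/(0.85 f'_c b_f) = 525000/(0.85 × 34.2 × 760) = 23.76 mm.
Since a = 23.76 ≤ h_f = 105 mm, the stress block lies entirely in the flange; analyse as a rectangular beam of width b_f.
M_n = T(d − a/2) = 525000 × (805 − 11.88) = 416.39 × 10⁶ N·mm.
M_n = 416.39 kN·m.

M_n ≈ 416 kN·m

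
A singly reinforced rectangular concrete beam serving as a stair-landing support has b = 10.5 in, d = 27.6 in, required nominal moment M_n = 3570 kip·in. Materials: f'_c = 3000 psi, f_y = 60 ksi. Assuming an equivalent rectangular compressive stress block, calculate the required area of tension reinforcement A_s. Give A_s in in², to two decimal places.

A_s ≈ 2.39 in²

From M_n = 0.85 f'_c a b (d − a/2):
a = d − √(d² − 2M_n/(0.85 f'_c b)) = 27.6 − √(27.6² − 2 × 3570/(0.85 × 3 × 10.5)) = 5.349 in.
A_s = 0.85 f'_c a b / f_y = 0.85 × 3 × 5.349 × 10.5 / 60 = 2.387 in².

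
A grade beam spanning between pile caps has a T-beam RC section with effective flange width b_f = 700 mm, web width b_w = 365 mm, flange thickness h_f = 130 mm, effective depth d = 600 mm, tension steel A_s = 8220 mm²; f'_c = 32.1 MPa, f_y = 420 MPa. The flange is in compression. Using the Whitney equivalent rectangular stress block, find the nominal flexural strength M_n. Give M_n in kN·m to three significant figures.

Tension: T = A_s f_y = 8220 × 420 = 3452400 N.
Try a within the flange: a = T/(0.85 f'_c b_f) = 3452400/(0.85 × 32.1 × 700) = 180.76 mm.
a = 180.76 > h_f = 130 mm: the block extends into the web. Split into flange-overhang and web parts.
C_f = 0.85 f'_c (b_f − b_w) h_f = 0.85 × 32.1 × (700 − 365) × 130 = 1188262 N.
Remaining web compression depth: a_w = (T − C_f)/(0.85 f'_c b_w) = (3452400 − 1188262)/(0.85 × 32.1 × 365) = 227.35 mm.
M_n = C_f(d − h_f/2) + (T − C_f)(d − a_w/2) = 1188262 × (600 − 65) + 2264138 × (600 − 113.675) = 635.72 + 1101.11 = 1736.83 × 10⁶ N·mm.
M_n = 1736.83 kN·m.

M_n ≈ 1740 kN·m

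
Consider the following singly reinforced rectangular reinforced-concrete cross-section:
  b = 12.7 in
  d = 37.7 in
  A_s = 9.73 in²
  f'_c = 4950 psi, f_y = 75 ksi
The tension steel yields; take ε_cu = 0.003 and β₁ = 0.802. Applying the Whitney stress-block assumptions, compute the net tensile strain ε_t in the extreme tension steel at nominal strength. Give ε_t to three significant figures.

a = A_s f_y/(0.85 f'_c b) = 13.657 in.
β₁ = 0.802, so c = a/β₁ = 13.657/0.802 = 17.029 in.
From the linear strain diagram with ε_cu = 0.003: ε_t = 0.003 (d − c)/c = 0.003 × (37.7 − 17.029)/17.029 = 0.00364.
ε_t < 0.004 — the section is over-reinforced for flexure under ACI limits.

ε_t ≈ 0.00364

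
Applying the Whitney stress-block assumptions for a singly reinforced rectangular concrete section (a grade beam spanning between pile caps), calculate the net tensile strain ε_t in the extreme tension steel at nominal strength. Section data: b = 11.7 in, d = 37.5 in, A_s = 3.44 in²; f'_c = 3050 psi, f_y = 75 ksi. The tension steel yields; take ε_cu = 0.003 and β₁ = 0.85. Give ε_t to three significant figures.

a = A_s f_y/(0.85 f'_c b) = 8.506 in.
β₁ = 0.85, so c = a/β₁ = 8.506/0.85 = 10.007 in.
From the linear strain diagram with ε_cu = 0.003: ε_t = 0.003 (d − c)/c = 0.003 × (37.5 − 10.007)/10.007 = 0.00824.
Since ε_t ≥ 0.005, the section is tension-controlled.

ε_t ≈ 0.00824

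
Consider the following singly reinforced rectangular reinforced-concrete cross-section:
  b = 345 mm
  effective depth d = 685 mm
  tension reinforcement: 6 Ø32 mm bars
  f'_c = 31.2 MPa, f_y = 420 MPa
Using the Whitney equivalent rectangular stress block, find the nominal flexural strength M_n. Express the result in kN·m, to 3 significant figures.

M_n ≈ 1160 kN·m

A_s = 6 × 804 = 4824 mm².
T = A_s f_y = 4824 × 420 = 2026080 N = 2026.08 kN.
From C = T: a = T/(0.85 f'_c b) = 2026080/(0.85 × 31.2 × 345) = 221.44 mm.
M_n = T(d − a/2) = 2026.08 kN × (685 − 110.72) mm = 1163.54 kN·m.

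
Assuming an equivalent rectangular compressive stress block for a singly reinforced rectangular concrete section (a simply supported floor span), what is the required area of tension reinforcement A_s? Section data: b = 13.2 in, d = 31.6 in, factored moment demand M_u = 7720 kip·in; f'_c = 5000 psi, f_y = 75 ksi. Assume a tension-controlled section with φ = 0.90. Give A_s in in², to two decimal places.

A_s ≈ 3.95 in²

M_n = M_u/φ = 7720/0.90 = 8577.78 kip·in.
From M_n = 0.85 f'_c a b (d − a/2):
a = d − √(d² − 2M_n/(0.85 f'_c b)) = 31.6 − √(31.6² − 2 × 8577.78/(0.85 × 5 × 13.2)) = 5.280 in.
A_s = 0.85 f'_c a b / f_y = 0.85 × 5 × 5.280 × 13.2 / 75 = 3.949 in².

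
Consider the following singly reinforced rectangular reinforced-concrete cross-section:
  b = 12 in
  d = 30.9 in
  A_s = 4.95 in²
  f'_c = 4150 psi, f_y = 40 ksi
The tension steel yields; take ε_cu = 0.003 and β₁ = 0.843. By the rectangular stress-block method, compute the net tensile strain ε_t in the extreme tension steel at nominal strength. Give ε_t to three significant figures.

ε_t ≈ 0.0137

a = A_s f_y/(0.85 f'_c b) = 4.678 in.
β₁ = 0.843, so c = a/β₁ = 4.678/0.843 = 5.549 in.
From the linear strain diagram with ε_cu = 0.003: ε_t = 0.003 (d − c)/c = 0.003 × (30.9 − 5.549)/5.549 = 0.0137.
Since ε_t ≥ 0.005, the section is tension-controlled.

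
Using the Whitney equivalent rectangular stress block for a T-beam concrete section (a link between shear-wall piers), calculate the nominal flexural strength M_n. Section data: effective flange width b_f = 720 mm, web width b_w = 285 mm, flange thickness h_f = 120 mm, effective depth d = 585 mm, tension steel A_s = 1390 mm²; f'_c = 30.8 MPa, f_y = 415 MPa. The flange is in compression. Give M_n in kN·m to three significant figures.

M_n ≈ 329 kN·m

Tension: T = A_s f_y = 1390 × 415 = 576850 N.
Try a within the flange: a = T/(0.85 f'_c b_f) = 576850/(0.85 × 30.8 × 720) = 30.60 mm.
Since a = 30.60 ≤ h_f = 120 mm, the stress block lies entirely in the flange; analyse as a rectangular beam of width b_f.
M_n = T(d − a/2) = 576850 × (585 − 15.3) = 328.63 × 10⁶ N·mm.
M_n = 328.63 kN·m.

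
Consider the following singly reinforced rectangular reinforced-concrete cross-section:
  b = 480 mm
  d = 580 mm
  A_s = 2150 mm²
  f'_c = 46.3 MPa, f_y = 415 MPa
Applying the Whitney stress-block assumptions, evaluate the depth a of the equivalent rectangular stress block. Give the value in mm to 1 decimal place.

a ≈ 47.2 mm

T = A_s f_y = 2150 × 415 = 892250 N = 892.25 kN.
Setting C = 0.85 f'_c a b equal to T: a = 892250/(0.85 × 46.3 × 480) = 47.2 mm.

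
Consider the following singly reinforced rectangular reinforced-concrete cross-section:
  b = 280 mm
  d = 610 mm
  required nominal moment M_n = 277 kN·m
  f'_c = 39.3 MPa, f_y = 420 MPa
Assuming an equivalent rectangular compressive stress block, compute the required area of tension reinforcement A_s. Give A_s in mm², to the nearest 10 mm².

With M_n = 0.85 f'_c a b (d − a/2), solve the quadratic for a:
a = d − √(d² − 2M_n/(0.85 f'_c b)) = 610 − √(610² − 2 × 277×10⁶/(0.85 × 39.3 × 280)) = 50.65 mm.
A_s = 0.85 f'_c a b / f_y = 0.85 × 39.3 × 50.65 × 280 / 420 = 1128.0 mm².

A_s ≈ 1130 mm²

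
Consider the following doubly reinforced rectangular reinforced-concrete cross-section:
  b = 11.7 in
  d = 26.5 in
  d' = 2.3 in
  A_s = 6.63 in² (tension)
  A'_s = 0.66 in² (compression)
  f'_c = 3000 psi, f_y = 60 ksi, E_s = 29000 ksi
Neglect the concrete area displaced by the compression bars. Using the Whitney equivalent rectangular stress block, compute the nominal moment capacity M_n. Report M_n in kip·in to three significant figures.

M_n ≈ 8300 kip·in

Assume both steels yield.
a = (A_s − A'_s) f_y/(0.85 f'_c b) = (6.63 − 0.66) × 60/(0.85 × 3 × 11.7) = 12.006 in.
c = a/β₁ = 12.006/0.85 = 14.125 in; ε'_s = 0.003(c − d')/c = 0.0025 ≥ ε_y = 0.0021, so the compression steel yields.
M_n = (A_s − A'_s) f_y (d − a/2) + A'_s f_y (d − d') = 358.2 × (26.5 − 6.003) + 39.6 × (26.5 − 2.3) = 7342.0 + 958.3 = 8300.3 kip·in.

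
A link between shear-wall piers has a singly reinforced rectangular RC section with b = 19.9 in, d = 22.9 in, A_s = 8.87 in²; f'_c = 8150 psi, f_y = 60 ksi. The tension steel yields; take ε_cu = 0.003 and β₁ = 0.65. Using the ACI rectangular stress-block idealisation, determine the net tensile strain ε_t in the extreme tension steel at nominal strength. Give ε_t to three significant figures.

ε_t ≈ 0.00857

a = A_s f_y/(0.85 f'_c b) = 3.861 in.
β₁ = 0.65, so c = a/β₁ = 3.861/0.65 = 5.940 in.
From the linear strain diagram with ε_cu = 0.003: ε_t = 0.003 (d − c)/c = 0.003 × (22.9 − 5.940)/5.940 = 0.00857.
Since ε_t ≥ 0.005, the section is tension-controlled.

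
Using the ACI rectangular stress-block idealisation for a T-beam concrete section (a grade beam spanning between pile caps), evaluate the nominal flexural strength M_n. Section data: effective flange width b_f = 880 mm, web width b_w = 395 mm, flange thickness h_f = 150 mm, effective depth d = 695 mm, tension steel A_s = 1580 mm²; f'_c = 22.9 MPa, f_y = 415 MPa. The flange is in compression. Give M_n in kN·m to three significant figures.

M_n ≈ 443 kN·m

Tension: T = A_s f_y = 1580 × 415 = 655700 N.
Try a within the flange: a = T/(0.85 f'_c b_f) = 655700/(0.85 × 22.9 × 880) = 38.28 mm.
Since a = 38.28 ≤ h_f = 150 mm, the stress block lies entirely in the flange; analyse as a rectangular beam of width b_f.
M_n = T(d − a/2) = 655700 × (695 − 19.14) = 443.16 × 10⁶ N·mm.
M_n = 443.16 kN·m.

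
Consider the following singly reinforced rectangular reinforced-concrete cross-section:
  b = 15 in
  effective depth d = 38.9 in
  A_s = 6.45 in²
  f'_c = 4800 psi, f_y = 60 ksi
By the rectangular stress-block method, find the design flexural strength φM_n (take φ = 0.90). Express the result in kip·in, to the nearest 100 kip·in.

T = A_s f_y = 6.45 × 60 = 387 kips.
a = T/(0.85 f'_c b) = 387/(0.85 × 4.8 × 15) = 6.324 in.
M_n = T(d − a/2) = 387 × (38.9 − 3.162) = 13830.6 kip·in.
φM_n = 0.90 × 13830.6 = 12447.5 kip·in.

φM_n ≈ 12400 kip·in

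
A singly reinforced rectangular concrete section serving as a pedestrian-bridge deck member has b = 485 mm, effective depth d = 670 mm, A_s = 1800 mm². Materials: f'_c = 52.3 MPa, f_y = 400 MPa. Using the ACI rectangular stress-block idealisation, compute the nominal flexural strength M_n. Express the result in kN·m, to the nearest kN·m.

T = A_s f_y = 1800 × 400 = 720000 N = 720 kN.
From C = T: a = T/(0.85 f'_c b) = 720000/(0.85 × 52.3 × 485) = 33.39 mm.
M_n = T(d − a/2) = 720 kN × (670 − 16.695) mm = 470.38 kN·m.

M_n ≈ 470 kN·m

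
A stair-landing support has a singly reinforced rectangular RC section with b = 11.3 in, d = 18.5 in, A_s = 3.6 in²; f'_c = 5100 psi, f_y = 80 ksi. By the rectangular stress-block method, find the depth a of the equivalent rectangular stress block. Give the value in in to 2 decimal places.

T = A_s f_y = 3.6 × 80 = 288 kips.
a = T/(0.85 f'_c b) = 288/(0.85 × 5.1 × 11.3) = 5.88 in.

a ≈ 5.88 in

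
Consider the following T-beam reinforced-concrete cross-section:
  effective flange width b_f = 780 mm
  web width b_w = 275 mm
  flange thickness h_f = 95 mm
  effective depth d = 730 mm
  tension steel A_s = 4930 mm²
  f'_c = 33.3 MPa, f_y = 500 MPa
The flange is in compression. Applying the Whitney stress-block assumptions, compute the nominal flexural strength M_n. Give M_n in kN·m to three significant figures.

Tension: T = A_s f_y = 4930 × 500 = 2465000 N.
Try a within the flange: a = T/(0.85 f'_c b_f) = 2465000/(0.85 × 33.3 × 780) = 111.65 mm.
a = 111.65 > h_f = 95 mm: the block extends into the web. Split into flange-overhang and web parts.
C_f = 0.85 f'_c (b_f − b_w) h_f = 0.85 × 33.3 × (780 − 275) × 95 = 1357932 N.
Remaining web compression depth: a_w = (T − C_f)/(0.85 f'_c b_w) = (2465000 − 1357932)/(0.85 × 33.3 × 275) = 142.23 mm.
M_n = C_f(d − h_f/2) + (T − C_f)(d − a_w/2) = 1357932 × (730 − 47.5) + 1107068 × (730 − 71.115) = 926.79 + 729.43 = 1656.22 × 10⁶ N·mm.
M_n = 1656.22 kN·m.

M_n ≈ 1660 kN·m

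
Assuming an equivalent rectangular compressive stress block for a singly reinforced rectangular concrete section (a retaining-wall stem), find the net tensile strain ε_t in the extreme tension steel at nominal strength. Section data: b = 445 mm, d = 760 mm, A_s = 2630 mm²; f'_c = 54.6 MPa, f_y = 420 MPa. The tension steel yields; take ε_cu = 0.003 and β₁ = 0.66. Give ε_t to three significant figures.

a = A_s f_y/(0.85 f'_c b) = 53.49 mm.
β₁ = 0.66, so c = a/β₁ = 53.49/0.66 = 81.05 mm.
From the linear strain diagram with ε_cu = 0.003: ε_t = 0.003 (d − c)/c = 0.003 × (760 − 81.05)/81.05 = 0.0251.
Since ε_t ≥ 0.005, the section is tension-controlled.

ε_t ≈ 0.0251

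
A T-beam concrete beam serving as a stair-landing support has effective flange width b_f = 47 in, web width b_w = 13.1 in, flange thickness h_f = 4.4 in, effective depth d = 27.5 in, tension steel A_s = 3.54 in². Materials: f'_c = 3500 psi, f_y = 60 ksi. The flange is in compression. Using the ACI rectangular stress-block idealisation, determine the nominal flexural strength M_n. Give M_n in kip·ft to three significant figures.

Tension: T = A_s f_y = 3.54 × 60 = 212.4 kips.
Try a within the flange: a = T/(0.85 f'_c b_f) = 212.4/(0.85 × 3.5 × 47) = 1.519 in.
Since a = 1.519 ≤ h_f = 4.4 in, the stress block lies entirely in the flange; analyse as a rectangular beam of width b_f.
M_n = T(d − a/2) = 212.4 × (27.5 − 0.7595) = 5679.7 kip·in.
M_n = 5679.7/12 = 473.31 kip·ft.

M_n ≈ 473 kip·ft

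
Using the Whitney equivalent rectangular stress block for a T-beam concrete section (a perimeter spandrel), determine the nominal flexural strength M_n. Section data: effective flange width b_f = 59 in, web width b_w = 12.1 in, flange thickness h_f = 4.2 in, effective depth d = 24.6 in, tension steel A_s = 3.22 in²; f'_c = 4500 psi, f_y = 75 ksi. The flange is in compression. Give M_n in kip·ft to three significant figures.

Tension: T = A_s f_y = 3.22 × 75 = 241.5 kips.
Try a within the flange: a = T/(0.85 f'_c b_f) = 241.5/(0.85 × 4.5 × 59) = 1.070 in.
Since a = 1.070 ≤ h_f = 4.2 in, the stress block lies entirely in the flange; analyse as a rectangular beam of width b_f.
M_n = T(d − a/2) = 241.5 × (24.6 − 0.535) = 5811.7 kip·in.
M_n = 5811.7/12 = 484.31 kip·ft.

M_n ≈ 484 kip·ft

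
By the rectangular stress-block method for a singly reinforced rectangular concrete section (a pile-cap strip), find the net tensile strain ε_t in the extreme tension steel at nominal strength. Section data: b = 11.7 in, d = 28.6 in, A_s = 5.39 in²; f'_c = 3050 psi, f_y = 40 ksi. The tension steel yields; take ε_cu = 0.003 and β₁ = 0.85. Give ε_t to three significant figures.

ε_t ≈ 0.00726

a = A_s f_y/(0.85 f'_c b) = 7.108 in.
β₁ = 0.85, so c = a/β₁ = 7.108/0.85 = 8.362 in.
From the linear strain diagram with ε_cu = 0.003: ε_t = 0.003 (d − c)/c = 0.003 × (28.6 − 8.362)/8.362 = 0.00726.
Since ε_t ≥ 0.005, the section is tension-controlled.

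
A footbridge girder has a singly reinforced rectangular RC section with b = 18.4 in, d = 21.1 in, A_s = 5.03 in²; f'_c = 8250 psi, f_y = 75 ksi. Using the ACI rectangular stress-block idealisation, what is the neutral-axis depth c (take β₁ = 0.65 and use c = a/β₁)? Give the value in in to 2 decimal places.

c ≈ 4.50 in

T = A_s f_y = 5.03 × 75 = 377.25 kips.
a = T/(0.85 f'_c b) = 377.25/(0.85 × 8.25 × 18.4) = 2.9237 in.
With β₁ = 0.65, c = a/β₁ = 2.9237/0.65 = 4.50 in.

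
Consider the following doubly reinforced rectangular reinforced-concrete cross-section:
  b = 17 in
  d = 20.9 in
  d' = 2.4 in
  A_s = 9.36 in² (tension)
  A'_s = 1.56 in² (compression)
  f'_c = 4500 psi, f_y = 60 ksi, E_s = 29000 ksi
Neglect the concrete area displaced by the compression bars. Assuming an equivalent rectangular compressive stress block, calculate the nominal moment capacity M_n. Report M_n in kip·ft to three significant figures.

Assume both steels yield.
a = (A_s − A'_s) f_y/(0.85 f'_c b) = (9.36 − 1.56) × 60/(0.85 × 4.5 × 17) = 7.197 in.
c = a/β₁ = 7.197/0.825 = 8.724 in; ε'_s = 0.003(c − d')/c = 0.0022 ≥ ε_y = 0.0021, so the compression steel yields.
M_n = (A_s − A'_s) f_y (d − a/2) + A'_s f_y (d − d') = 468 × (20.9 − 3.5985) + 93.6 × (20.9 − 2.4) = 8097.1 + 1731.6 = 9828.7 kip·in = 9828.7/12 = 819.06 kip·ft.

M_n ≈ 819 kip·ft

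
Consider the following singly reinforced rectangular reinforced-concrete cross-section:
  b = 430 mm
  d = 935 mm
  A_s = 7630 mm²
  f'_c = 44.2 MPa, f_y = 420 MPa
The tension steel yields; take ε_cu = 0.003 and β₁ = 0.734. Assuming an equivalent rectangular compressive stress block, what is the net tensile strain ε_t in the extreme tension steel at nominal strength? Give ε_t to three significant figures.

ε_t ≈ 0.00738

a = A_s f_y/(0.85 f'_c b) = 198.36 mm.
β₁ = 0.734, so c = a/β₁ = 198.36/0.734 = 270.25 mm.
From the linear strain diagram with ε_cu = 0.003: ε_t = 0.003 (d − c)/c = 0.003 × (935 − 270.25)/270.25 = 0.00738.
Since ε_t ≥ 0.005, the section is tension-controlled.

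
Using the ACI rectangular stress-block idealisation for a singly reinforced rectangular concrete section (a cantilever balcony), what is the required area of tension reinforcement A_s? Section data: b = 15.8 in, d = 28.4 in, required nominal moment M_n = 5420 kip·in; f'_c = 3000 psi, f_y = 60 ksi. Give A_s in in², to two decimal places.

From M_n = 0.85 f'_c a b (d − a/2):
a = d − √(d² − 2M_n/(0.85 f'_c b)) = 28.4 − √(28.4² − 2 × 5420/(0.85 × 3 × 15.8)) = 5.216 in.
A_s = 0.85 f'_c a b / f_y = 0.85 × 3 × 5.216 × 15.8 / 60 = 3.503 in².

A_s ≈ 3.50 in²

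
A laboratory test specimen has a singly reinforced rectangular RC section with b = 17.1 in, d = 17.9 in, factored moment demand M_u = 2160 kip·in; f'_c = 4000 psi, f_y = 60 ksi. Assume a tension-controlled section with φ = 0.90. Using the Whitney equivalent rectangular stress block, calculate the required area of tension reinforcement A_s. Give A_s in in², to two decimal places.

A_s ≈ 2.40 in²

M_n = M_u/φ = 2160/0.90 = 2400 kip·in.
From M_n = 0.85 f'_c a b (d − a/2):
a = d − √(d² − 2M_n/(0.85 f'_c b)) = 17.9 − √(17.9² − 2 × 2400/(0.85 × 4 × 17.1)) = 2.478 in.
A_s = 0.85 f'_c a b / f_y = 0.85 × 4 × 2.478 × 17.1 / 60 = 2.401 in².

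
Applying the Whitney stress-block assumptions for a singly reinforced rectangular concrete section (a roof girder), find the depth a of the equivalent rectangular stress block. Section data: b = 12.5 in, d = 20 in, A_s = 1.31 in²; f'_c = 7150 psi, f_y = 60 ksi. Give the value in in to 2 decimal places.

T = A_s f_y = 1.31 × 60 = 78.6 kips.
a = T/(0.85 f'_c b) = 78.6/(0.85 × 7.15 × 12.5) = 1.03 in.

a ≈ 1.03 in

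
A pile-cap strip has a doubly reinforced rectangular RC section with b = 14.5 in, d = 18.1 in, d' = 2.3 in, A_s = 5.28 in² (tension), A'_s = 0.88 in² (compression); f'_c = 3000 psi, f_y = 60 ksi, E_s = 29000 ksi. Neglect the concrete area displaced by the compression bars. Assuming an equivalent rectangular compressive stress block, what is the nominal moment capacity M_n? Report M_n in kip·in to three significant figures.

Assume both steels yield.
a = (A_s − A'_s) f_y/(0.85 f'_c b) = (5.28 − 0.88) × 60/(0.85 × 3 × 14.5) = 7.140 in.
c = a/β₁ = 7.140/0.85 = 8.400 in; ε'_s = 0.003(c − d')/c = 0.0022 ≥ ε_y = 0.0021, so the compression steel yields.
M_n = (A_s − A'_s) f_y (d − a/2) + A'_s f_y (d − d') = 264 × (18.1 − 3.57) + 52.8 × (18.1 − 2.3) = 3835.9 + 834.2 = 4670.1 kip·in.

M_n ≈ 4670 kip·in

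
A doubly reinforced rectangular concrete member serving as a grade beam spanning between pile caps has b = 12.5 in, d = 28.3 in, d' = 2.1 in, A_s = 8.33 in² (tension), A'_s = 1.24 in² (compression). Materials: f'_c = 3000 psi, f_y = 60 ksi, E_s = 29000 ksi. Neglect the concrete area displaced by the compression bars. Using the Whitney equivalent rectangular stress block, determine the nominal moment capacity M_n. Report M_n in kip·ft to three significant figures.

Assume both steels yield.
a = (A_s − A'_s) f_y/(0.85 f'_c b) = (8.33 − 1.24) × 60/(0.85 × 3 × 12.5) = 13.346 in.
c = a/β₁ = 13.346/0.85 = 15.701 in; ε'_s = 0.003(c − d')/c = 0.0026 ≥ ε_y = 0.0021, so the compression steel yields.
M_n = (A_s − A'_s) f_y (d − a/2) + A'_s f_y (d − d') = 425.4 × (28.3 − 6.673) + 74.4 × (28.3 − 2.1) = 9200.1 + 1949.3 = 11149.4 kip·in = 11149.4/12 = 929.12 kip·ft.

M_n ≈ 929 kip·ft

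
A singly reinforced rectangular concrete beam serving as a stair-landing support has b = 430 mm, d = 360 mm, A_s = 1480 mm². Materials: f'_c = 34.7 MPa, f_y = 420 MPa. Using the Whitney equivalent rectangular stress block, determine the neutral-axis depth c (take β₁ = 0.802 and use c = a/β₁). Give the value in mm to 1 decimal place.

T = A_s f_y = 1480 × 420 = 621600 N = 621.6 kN.
Setting C = 0.85 f'_c a b equal to T: a = 621600/(0.85 × 34.7 × 430) = 49.011 mm.
With β₁ = 0.802, c = a/β₁ = 49.011/0.802 = 61.1 mm.

c ≈ 61.1 mm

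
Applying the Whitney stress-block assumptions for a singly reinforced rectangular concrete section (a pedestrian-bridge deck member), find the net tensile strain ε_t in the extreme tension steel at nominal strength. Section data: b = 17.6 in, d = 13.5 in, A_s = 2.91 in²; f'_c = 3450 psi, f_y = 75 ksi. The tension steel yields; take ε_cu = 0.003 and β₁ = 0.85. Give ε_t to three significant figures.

ε_t ≈ 0.00514

a = A_s f_y/(0.85 f'_c b) = 4.229 in.
β₁ = 0.85, so c = a/β₁ = 4.229/0.85 = 4.975 in.
From the linear strain diagram with ε_cu = 0.003: ε_t = 0.003 (d − c)/c = 0.003 × (13.5 − 4.975)/4.975 = 0.00514.
Since ε_t ≥ 0.005, the section is tension-controlled.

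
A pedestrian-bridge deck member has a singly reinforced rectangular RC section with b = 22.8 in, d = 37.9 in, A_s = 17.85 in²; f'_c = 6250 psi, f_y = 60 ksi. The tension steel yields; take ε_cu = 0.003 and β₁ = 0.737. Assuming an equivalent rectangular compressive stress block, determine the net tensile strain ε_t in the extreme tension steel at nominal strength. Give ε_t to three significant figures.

ε_t ≈ 0.00648

a = A_s f_y/(0.85 f'_c b) = 8.842 in.
β₁ = 0.737, so c = a/β₁ = 8.842/0.737 = 11.997 in.
From the linear strain diagram with ε_cu = 0.003: ε_t = 0.003 (d − c)/c = 0.003 × (37.9 − 11.997)/11.997 = 0.00648.
Since ε_t ≥ 0.005, the section is tension-controlled.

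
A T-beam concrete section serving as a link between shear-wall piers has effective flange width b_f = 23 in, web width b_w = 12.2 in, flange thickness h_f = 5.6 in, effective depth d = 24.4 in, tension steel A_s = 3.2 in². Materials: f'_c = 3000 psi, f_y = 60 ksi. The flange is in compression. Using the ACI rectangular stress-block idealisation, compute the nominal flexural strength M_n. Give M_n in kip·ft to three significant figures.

Tension: T = A_s f_y = 3.2 × 60 = 192 kips.
Try a within the flange: a = T/(0.85 f'_c b_f) = 192/(0.85 × 3 × 23) = 3.274 in.
Since a = 3.274 ≤ h_f = 5.6 in, the stress block lies entirely in the flange; analyse as a rectangular beam of width b_f.
M_n = T(d − a/2) = 192 × (24.4 − 1.637) = 4370.5 kip·in.
M_n = 4370.5/12 = 364.21 kip·ft.

M_n ≈ 364 kip·ft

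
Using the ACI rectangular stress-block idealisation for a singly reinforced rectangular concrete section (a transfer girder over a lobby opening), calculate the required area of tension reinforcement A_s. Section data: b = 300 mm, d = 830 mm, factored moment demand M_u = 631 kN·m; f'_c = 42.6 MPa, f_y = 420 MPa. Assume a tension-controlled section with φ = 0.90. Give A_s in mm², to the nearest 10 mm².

M_n = M_u/φ = 631/0.90 = 701.111 kN·m.
With M_n = 0.85 f'_c a b (d − a/2), solve the quadratic for a:
a = d − √(d² − 2M_n/(0.85 f'_c b)) = 830 − √(830² − 2 × 701.111×10⁶/(0.85 × 42.6 × 300)) = 81.79 mm.
A_s = 0.85 f'_c a b / f_y = 0.85 × 42.6 × 81.79 × 300 / 420 = 2115.4 mm².

A_s ≈ 2120 mm²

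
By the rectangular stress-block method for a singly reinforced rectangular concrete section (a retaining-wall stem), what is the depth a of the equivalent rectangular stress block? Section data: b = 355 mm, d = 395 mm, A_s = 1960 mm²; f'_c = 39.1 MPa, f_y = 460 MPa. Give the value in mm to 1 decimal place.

a ≈ 76.4 mm

T = A_s f_y = 1960 × 460 = 901600 N = 901.6 kN.
Setting C = 0.85 f'_c a b equal to T: a = 901600/(0.85 × 39.1 × 355) = 76.4 mm.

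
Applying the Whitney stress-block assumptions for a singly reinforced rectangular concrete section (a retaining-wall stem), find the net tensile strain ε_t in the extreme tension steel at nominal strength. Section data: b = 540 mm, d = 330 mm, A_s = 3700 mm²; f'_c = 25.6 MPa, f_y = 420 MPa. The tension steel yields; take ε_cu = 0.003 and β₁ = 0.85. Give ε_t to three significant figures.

ε_t ≈ 0.00336

a = A_s f_y/(0.85 f'_c b) = 132.25 mm.
β₁ = 0.85, so c = a/β₁ = 132.25/0.85 = 155.59 mm.
From the linear strain diagram with ε_cu = 0.003: ε_t = 0.003 (d − c)/c = 0.003 × (330 − 155.59)/155.59 = 0.00336.
ε_t < 0.004 — the section is over-reinforced for flexure under ACI limits.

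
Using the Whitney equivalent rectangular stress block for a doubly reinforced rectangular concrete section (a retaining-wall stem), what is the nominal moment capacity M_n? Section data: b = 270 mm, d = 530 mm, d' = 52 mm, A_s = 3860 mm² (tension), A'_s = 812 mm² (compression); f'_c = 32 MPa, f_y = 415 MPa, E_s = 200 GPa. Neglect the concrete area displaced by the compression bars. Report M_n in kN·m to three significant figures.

Assume both tension and compression steel yield.
Net tension couple steel: A_s − A'_s = 3048 mm².
a = (A_s − A'_s) f_y / (0.85 f'_c b) = 1264920/(0.85 × 32 × 270) = 172.24 mm.
c = a/β₁ = 172.24/0.821 = 209.79 mm; ε'_s = 0.003(c − d')/c = 0.0023 ≥ f_y/E_s = 0.0021, so compression steel does yield.
M_n = (A_s − A'_s) f_y (d − a/2) + A'_s f_y (d − d') = [1264920 × (530 − 86.12) + 336980 × (530 − 52)] × 10⁻⁶ = 561.47 + 161.08 = 722.55 kN·m.

M_n ≈ 723 kN·m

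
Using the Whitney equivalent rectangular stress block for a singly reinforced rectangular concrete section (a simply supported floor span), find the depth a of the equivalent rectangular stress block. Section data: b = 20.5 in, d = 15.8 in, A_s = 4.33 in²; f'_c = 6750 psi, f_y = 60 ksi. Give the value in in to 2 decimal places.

T = A_s f_y = 4.33 × 60 = 259.8 kips.
a = T/(0.85 f'_c b) = 259.8/(0.85 × 6.75 × 20.5) = 2.21 in.

a ≈ 2.21 in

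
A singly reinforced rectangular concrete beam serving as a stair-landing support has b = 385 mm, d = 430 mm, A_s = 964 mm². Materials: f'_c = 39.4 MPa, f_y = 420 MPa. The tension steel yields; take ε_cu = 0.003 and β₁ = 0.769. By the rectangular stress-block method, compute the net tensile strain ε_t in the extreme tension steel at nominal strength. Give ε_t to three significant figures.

a = A_s f_y/(0.85 f'_c b) = 31.40 mm.
β₁ = 0.769, so c = a/β₁ = 31.40/0.769 = 40.83 mm.
From the linear strain diagram with ε_cu = 0.003: ε_t = 0.003 (d − c)/c = 0.003 × (430 − 40.83)/40.83 = 0.0286.
Since ε_t ≥ 0.005, the section is tension-controlled.

ε_t ≈ 0.0286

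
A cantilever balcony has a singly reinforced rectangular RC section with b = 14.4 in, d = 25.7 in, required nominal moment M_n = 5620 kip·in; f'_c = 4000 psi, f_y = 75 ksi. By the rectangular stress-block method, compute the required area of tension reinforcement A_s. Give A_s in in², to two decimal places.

From M_n = 0.85 f'_c a b (d − a/2):
a = d − √(d² − 2M_n/(0.85 f'_c b)) = 25.7 − √(25.7² − 2 × 5620/(0.85 × 4 × 14.4)) = 4.942 in.
A_s = 0.85 f'_c a b / f_y = 0.85 × 4 × 4.942 × 14.4 / 75 = 3.226 in².

A_s ≈ 3.23 in²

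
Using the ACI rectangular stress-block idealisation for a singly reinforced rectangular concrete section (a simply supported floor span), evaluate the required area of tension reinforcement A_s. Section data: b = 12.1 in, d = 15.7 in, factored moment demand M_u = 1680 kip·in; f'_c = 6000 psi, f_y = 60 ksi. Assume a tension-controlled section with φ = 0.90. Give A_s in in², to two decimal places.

A_s ≈ 2.12 in²

M_n = M_u/φ = 1680/0.90 = 1866.67 kip·in.
From M_n = 0.85 f'_c a b (d − a/2):
a = d − √(d² − 2M_n/(0.85 f'_c b)) = 15.7 − √(15.7² − 2 × 1866.67/(0.85 × 6 × 12.1)) = 2.062 in.
A_s = 0.85 f'_c a b / f_y = 0.85 × 6 × 2.062 × 12.1 / 60 = 2.121 in².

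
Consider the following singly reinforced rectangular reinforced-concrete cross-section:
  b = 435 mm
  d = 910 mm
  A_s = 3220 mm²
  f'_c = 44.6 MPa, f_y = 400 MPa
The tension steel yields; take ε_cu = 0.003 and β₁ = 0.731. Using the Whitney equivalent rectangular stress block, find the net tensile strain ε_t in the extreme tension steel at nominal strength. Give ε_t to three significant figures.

ε_t ≈ 0.0226

a = A_s f_y/(0.85 f'_c b) = 78.10 mm.
β₁ = 0.731, so c = a/β₁ = 78.10/0.731 = 106.84 mm.
From the linear strain diagram with ε_cu = 0.003: ε_t = 0.003 (d − c)/c = 0.003 × (910 − 106.84)/106.84 = 0.0226.
Since ε_t ≥ 0.005, the section is tension-controlled.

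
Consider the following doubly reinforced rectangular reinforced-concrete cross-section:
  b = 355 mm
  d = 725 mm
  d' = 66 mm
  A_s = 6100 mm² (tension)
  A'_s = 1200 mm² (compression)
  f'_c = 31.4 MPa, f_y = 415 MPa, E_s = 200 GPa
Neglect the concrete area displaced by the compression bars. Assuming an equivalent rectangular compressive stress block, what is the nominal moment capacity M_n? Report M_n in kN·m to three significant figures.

M_n ≈ 1580 kN·m

Assume both tension and compression steel yield.
Net tension couple steel: A_s − A'_s = 4900 mm².
a = (A_s − A'_s) f_y / (0.85 f'_c b) = 2033500/(0.85 × 31.4 × 355) = 214.62 mm.
c = a/β₁ = 214.62/0.826 = 259.83 mm; ε'_s = 0.003(c − d')/c = 0.0022 ≥ f_y/E_s = 0.0021, so compression steel does yield.
M_n = (A_s − A'_s) f_y (d − a/2) + A'_s f_y (d − d') = [2033500 × (725 − 107.31) + 498000 × (725 − 66)] × 10⁻⁶ = 1256.07 + 328.18 = 1584.25 kN·m.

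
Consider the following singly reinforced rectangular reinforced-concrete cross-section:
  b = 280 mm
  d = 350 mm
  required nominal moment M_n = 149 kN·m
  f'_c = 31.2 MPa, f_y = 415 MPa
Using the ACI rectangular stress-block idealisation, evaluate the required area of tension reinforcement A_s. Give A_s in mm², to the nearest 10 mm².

With M_n = 0.85 f'_c a b (d − a/2), solve the quadratic for a:
a = d − √(d² − 2M_n/(0.85 f'_c b)) = 350 − √(350² − 2 × 149×10⁶/(0.85 × 31.2 × 280)) = 63.00 mm.
A_s = 0.85 f'_c a b / f_y = 0.85 × 31.2 × 63.00 × 280 / 415 = 1127.3 mm².

A_s ≈ 1130 mm²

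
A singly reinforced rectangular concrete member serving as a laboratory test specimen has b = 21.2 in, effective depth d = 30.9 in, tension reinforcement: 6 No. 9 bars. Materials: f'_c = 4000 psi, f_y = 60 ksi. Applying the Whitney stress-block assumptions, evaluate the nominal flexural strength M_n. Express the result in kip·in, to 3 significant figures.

M_n ≈ 10200 kip·in

A_s = 6 × 1 = 6 in².
T = A_s f_y = 6 × 60 = 360 kips.
a = T/(0.85 f'_c b) = 360/(0.85 × 4 × 21.2) = 4.994 in.
M_n = T(d − a/2) = 360 × (30.9 − 2.497) = 10225.1 kip·in.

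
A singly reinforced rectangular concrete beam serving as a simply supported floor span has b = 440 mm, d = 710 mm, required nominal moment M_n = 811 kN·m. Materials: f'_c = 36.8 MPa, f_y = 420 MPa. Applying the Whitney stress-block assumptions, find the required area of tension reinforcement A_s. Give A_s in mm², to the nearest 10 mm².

A_s ≈ 2900 mm²

With M_n = 0.85 f'_c a b (d − a/2), solve the quadratic for a:
a = d − √(d² − 2M_n/(0.85 f'_c b)) = 710 − √(710² − 2 × 811×10⁶/(0.85 × 36.8 × 440)) = 88.51 mm.
A_s = 0.85 f'_c a b / f_y = 0.85 × 36.8 × 88.51 × 440 / 420 = 2900.4 mm².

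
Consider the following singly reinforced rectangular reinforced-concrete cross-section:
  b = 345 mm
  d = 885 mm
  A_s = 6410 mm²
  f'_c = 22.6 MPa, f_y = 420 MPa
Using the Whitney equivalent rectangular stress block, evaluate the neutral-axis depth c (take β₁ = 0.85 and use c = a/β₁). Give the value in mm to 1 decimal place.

T = A_s f_y = 6410 × 420 = 2692200 N = 2692.2 kN.
Setting C = 0.85 f'_c a b equal to T: a = 2692200/(0.85 × 22.6 × 345) = 406.220 mm.
With β₁ = 0.85, c = a/β₁ = 406.220/0.85 = 477.9 mm.

c ≈ 477.9 mm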